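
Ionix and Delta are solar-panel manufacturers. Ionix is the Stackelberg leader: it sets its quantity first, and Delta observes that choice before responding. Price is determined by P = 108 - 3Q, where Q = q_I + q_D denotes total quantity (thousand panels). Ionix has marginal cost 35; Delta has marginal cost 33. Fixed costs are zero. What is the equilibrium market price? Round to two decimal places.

52.75

Solve by backward induction. Given q_I, the follower Delta maximises π_D = (108 - 3q_I - 3q_D)q_D - 33q_D.
∂π_D/∂q_D = 75 - 3q_I - 6q_D = 0 gives the reaction function q_D = (75 - 3q_I)/6.
Ionix substitutes q_D(q_I) into its own profit: π_I = q_I(108 - 3q_I - (75 - 3q_I)/2) - 35q_I = (141/2 - (3/2)q_I)q_I - 35q_I.
Leader FOC: 71/2 - 3q_I = 0, so q_I = 71/6.
Then q_D = (75 - 3·(71/6))/6 = 79/12.
Total output Q = 221/12, so price P = 108 - 3·(221/12) = 211/4.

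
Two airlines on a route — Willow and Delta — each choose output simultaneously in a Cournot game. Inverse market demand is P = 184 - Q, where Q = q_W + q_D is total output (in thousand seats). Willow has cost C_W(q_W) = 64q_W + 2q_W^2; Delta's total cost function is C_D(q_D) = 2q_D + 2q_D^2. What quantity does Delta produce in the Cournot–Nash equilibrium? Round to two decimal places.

Willow's profit: π_W = (184 - Q)q_W - (64q_W + 2q_W²). Setting ∂π_W/∂q_W = 0: 120 - 6q_W - (q_D) = 0.
Delta's profit: π_D = (184 - Q)q_D - (2q_D + 2q_D²). Setting ∂π_D/∂q_D = 0: 182 - 6q_D - (q_W) = 0.
So q_W = (120 - q_D)/6 and q_D = (182 - q_W)/6.
Substituting one into the other gives q_W = 538/35 and q_D = 972/35.

27.77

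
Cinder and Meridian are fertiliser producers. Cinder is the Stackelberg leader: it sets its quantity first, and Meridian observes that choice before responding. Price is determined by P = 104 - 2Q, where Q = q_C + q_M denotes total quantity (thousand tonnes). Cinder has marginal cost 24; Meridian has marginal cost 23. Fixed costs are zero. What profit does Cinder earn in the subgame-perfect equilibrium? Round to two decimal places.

Solve by backward induction. Given q_C, the follower Meridian maximises π_M = (104 - 2q_C - 2q_M)q_M - 23q_M.
Follower FOC: 81 - 2q_C - 4q_M = 0, so q_M(q_C) = (81 - 2q_C)/4.
Cinder substitutes q_M(q_C) into its own profit: π_C = q_C(104 - 2q_C - (81 - 2q_C)/2) - 24q_C = (127/2 - q_C)q_C - 24q_C.
Leader FOC: 79/2 - 2q_C = 0, so q_C = 79/4.
Then q_M = (81 - 2·(79/4))/4 = 83/8.
Price P = 104 - 2·(241/8) = 175/4.
Cinder's profit: (175/4 - 24)·(79/4) = 390.0625.

390.06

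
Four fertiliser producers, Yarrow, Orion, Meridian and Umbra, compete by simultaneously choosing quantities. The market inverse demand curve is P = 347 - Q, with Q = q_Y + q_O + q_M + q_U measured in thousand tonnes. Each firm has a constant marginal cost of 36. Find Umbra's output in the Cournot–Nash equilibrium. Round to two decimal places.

Each firm earns π_i = (347 - Q)q_i - 36q_i.
First-order condition (treating rivals' output as given): 311 - 2q_i - Σ_{j≠i} q_j = 0.
By symmetry each firm produces the same amount; substituting Σ_{j≠i} q_j = 3q_i yields q_i = 311/5.

62.20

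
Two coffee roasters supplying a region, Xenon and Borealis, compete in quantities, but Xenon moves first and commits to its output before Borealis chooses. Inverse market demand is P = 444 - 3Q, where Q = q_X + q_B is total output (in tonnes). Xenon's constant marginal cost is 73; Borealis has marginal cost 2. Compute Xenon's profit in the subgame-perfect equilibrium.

3750

The follower Borealis best-responds to any q_X: π_B = (444 - 3Q)q_B - 2q_B.
∂π_B/∂q_B = 442 - 3q_X - 6q_B = 0 gives the reaction function q_B = (442 - 3q_X)/6.
The leader anticipates this reaction. Substituting into P = 444 - 3Q gives P = 223 - (3/2)q_X, so π_X = (223 - (3/2)q_X)q_X - 73q_X.
The leader's first-order condition 150 - 3q_X = 0 yields q_X = 50.
Then q_B = (442 - 3·50)/6 = 146/3.
Price P = 444 - 3·(296/3) = 148.
Xenon's profit: (148 - 73)·50 = 3750.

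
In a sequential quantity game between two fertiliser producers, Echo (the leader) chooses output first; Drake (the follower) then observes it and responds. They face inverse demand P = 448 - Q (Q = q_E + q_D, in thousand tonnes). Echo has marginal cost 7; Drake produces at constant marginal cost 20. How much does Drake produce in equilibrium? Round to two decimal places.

Solve by backward induction. Given q_E, the follower Drake maximises π_D = (448 - q_E - q_D)q_D - 20q_D.
Setting the follower's marginal profit to zero, 428 - q_E - 2q_D = 0, i.e. q_D = (428 - q_E)/2.
The leader anticipates this reaction. Substituting into P = 448 - Q gives P = 234 - (1/2)q_E, so π_E = (234 - (1/2)q_E)q_E - 7q_E.
Maximising: ∂π_E/∂q_E = 227 - q_E = 0, giving q_E = 227.
Then q_D = (428 - 227)/2 = 201/2.

100.50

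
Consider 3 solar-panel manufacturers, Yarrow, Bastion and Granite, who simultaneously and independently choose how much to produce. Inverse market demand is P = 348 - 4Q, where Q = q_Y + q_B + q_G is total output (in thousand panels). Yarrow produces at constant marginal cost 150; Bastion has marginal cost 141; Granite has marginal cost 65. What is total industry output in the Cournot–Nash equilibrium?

Yarrow's profit: π_Y = (348 - 4Q)q_Y - (150q_Y). Setting ∂π_Y/∂q_Y = 0: 198 - 8q_Y - 4(q_B + q_G) = 0.
Bastion's first-order condition: 207 - 8q_B - 4(q_Y + q_G) = 0.
Granite's profit: π_G = (348 - 4Q)q_G - (65q_G). Setting ∂π_G/∂q_G = 0: 283 - 8q_G - 4(q_Y + q_B) = 0.
Adding the 3 first-order conditions: 688 − 16Q = 0, so Q = 43.
Back-substituting: q_Y = (198 − 172)/4 = 13/2, q_B = (207 − 172)/4 = 35/4, q_G = (283 − 172)/4 = 111/4.
Total output Q = 13/2 + 35/4 + 111/4 = 43.

43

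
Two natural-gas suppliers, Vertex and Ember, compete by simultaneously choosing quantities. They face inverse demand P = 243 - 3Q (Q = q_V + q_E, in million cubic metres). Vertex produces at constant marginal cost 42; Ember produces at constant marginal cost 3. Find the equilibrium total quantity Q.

49

Vertex's profit: π_V = (243 - 3Q)q_V - (42q_V). Setting ∂π_V/∂q_V = 0: 201 - 6q_V - 3(q_E) = 0.
Ember's first-order condition: 240 - 6q_E - 3(q_V) = 0.
Rearranging gives the reaction functions q_V = (201 - 3q_E)/6 and q_E = (240 - 3q_V)/6.
Solving the pair: q_V = 18, q_E = 31.
Total output Q = 18 + 31 = 49.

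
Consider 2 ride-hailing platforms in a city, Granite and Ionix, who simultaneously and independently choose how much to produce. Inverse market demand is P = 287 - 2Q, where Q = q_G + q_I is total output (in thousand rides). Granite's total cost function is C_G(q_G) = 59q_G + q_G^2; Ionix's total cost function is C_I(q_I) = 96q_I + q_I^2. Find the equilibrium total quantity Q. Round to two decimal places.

52.38

Granite's profit: π_G = (287 - 2Q)q_G - (59q_G + q_G²). Setting ∂π_G/∂q_G = 0: 228 - 6q_G - 2(q_I) = 0.
Ionix's profit: π_I = (287 - 2Q)q_I - (96q_I + q_I²). Setting ∂π_I/∂q_I = 0: 191 - 6q_I - 2(q_G) = 0.
So q_G = (228 - 2q_I)/6 and q_I = (191 - 2q_G)/6.
Solving the pair: q_G = 493/16, q_I = 345/16.
Total output Q = 493/16 + 345/16 = 419/8.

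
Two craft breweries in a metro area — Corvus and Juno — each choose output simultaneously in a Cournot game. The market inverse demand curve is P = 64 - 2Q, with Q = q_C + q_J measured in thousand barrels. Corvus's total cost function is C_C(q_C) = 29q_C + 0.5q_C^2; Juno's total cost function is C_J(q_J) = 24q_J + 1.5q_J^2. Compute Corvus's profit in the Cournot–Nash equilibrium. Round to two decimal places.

Corvus's profit: π_C = (64 - 2Q)q_C - (29q_C + (1/2)q_C²). Setting ∂π_C/∂q_C = 0: 35 - 5q_C - 2(q_J) = 0.
Juno's first-order condition: 40 - 7q_J - 2(q_C) = 0.
Rearranging gives the reaction functions q_C = (35 - 2q_J)/5 and q_J = (40 - 2q_C)/7.
Solving the pair: q_C = 165/31, q_J = 130/31.
Price P = 64 - 2·(295/31) = 1394/31.
Corvus's profit: (1394/31)·(165/31) - 29·(165/31) - (1/2)(165/31)² = 70.8247.

70.82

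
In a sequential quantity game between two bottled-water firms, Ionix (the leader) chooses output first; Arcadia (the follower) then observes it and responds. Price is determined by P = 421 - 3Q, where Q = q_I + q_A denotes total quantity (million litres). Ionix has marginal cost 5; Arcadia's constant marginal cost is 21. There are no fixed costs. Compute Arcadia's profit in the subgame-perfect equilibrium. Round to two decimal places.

Solve by backward induction. Given q_I, the follower Arcadia maximises π_A = (421 - 3q_I - 3q_A)q_A - 21q_A.
∂π_A/∂q_A = 400 - 3q_I - 6q_A = 0 gives the reaction function q_A = (400 - 3q_I)/6.
Ionix substitutes q_A(q_I) into its own profit: π_I = q_I(421 - 3q_I - (400 - 3q_I)/2) - 5q_I = (221 - (3/2)q_I)q_I - 5q_I.
The leader's first-order condition 216 - 3q_I = 0 yields q_I = 72.
Then q_A = (400 - 3·72)/6 = 92/3.
Price P = 421 - 3·(308/3) = 113.
Arcadia's profit: (113 - 21)·(92/3) = 2821.3333.

2821.33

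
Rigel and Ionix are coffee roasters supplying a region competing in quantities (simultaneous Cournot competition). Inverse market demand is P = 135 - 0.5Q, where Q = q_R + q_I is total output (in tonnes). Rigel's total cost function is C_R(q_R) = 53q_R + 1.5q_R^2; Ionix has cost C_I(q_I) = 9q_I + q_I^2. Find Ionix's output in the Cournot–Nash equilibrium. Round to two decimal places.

39.40

Rigel's profit: π_R = (135 - 0.5Q)q_R - (53q_R + (3/2)q_R²). Setting ∂π_R/∂q_R = 0: 82 - 4q_R - (1/2)(q_I) = 0.
Ionix's profit: π_I = (135 - 0.5Q)q_I - (9q_I + q_I²). Setting ∂π_I/∂q_I = 0: 126 - 3q_I - (1/2)(q_R) = 0.
Best responses: q_R = (82 - (1/2)q_I)/4, q_I = (126 - (1/2)q_R)/3.
Solving the pair: q_R = 732/47, q_I = 1852/47.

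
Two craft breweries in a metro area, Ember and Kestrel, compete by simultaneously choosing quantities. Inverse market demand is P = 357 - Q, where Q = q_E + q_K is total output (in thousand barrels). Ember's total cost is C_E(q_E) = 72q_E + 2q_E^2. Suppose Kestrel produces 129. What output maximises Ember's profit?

With the rival's output fixed at 129, Ember's profit is π_E = (357 - 129 - q_E)q_E - (72q_E + 2q_E²) = (228 - q_E)q_E - (72q_E + 2q_E²).
∂π_E/∂q_E = 156 - 6q_E = 0, so q_E = 26.

26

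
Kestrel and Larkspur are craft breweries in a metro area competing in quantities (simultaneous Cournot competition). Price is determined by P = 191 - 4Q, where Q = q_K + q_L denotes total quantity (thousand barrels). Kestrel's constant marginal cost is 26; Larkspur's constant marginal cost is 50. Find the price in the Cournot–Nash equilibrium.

89

Kestrel's profit: π_K = (191 - 4Q)q_K - (26q_K). Setting ∂π_K/∂q_K = 0: 165 - 8q_K - 4(q_L) = 0.
Larkspur's profit: π_L = (191 - 4Q)q_L - (50q_L). Setting ∂π_L/∂q_L = 0: 141 - 8q_L - 4(q_K) = 0.
Rearranging gives the reaction functions q_K = (165 - 4q_L)/8 and q_L = (141 - 4q_K)/8.
Solving the pair: q_K = 63/4, q_L = 39/4.
Total output Q = 51/2, so price P = 191 - 4·(51/2) = 89.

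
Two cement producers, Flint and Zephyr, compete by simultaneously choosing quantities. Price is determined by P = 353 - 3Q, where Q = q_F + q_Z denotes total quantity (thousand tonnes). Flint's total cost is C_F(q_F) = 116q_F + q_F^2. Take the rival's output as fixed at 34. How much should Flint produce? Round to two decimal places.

16.88

With the rival's output fixed at 34, Flint's profit is π_F = (353 - 3·34 - 3q_F)q_F - (116q_F + q_F²) = (251 - 3q_F)q_F - (116q_F + q_F²).
∂π_F/∂q_F = 135 - 8q_F = 0, so q_F = 135/8.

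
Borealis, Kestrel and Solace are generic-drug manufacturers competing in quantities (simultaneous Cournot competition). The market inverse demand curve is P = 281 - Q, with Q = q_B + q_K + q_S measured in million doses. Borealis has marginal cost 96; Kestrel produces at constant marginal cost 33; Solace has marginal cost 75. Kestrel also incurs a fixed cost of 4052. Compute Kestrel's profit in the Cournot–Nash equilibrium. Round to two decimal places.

3736.06

Borealis's profit: π_B = (281 - Q)q_B - (96q_B). Setting ∂π_B/∂q_B = 0: 185 - 2q_B - (q_K + q_S) = 0.
Kestrel's profit: π_K = (281 - Q)q_K - (33q_K). Setting ∂π_K/∂q_K = 0: 248 - 2q_K - (q_B + q_S) = 0.
Solace's first-order condition: 206 - 2q_S - (q_B + q_K) = 0.
Adding the 3 conditions: 639 − 2Q − 2Q = 0, i.e. Q = 639/4.
Back-substituting: q_B = (185 − 639/4) = 101/4, q_K = (248 − 639/4) = 353/4, q_S = (206 − 639/4) = 185/4.
Price P = 281 - 639/4 = 485/4.
Kestrel's profit: (485/4 - 33)·(353/4) - 4052 = 3736.0625.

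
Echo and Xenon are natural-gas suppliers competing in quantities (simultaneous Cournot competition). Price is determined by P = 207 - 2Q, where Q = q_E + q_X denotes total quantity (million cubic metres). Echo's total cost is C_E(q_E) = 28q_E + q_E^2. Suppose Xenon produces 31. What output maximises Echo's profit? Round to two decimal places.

19.50

With the rival's output fixed at 31, Echo's profit is π_E = (207 - 2·31 - 2q_E)q_E - (28q_E + q_E²) = (145 - 2q_E)q_E - (28q_E + q_E²).
∂π_E/∂q_E = 117 - 6q_E = 0, so q_E = 39/2.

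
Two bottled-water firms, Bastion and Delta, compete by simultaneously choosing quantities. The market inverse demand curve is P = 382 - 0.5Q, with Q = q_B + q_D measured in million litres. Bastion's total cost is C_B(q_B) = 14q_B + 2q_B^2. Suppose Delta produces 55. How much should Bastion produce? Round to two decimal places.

68.10

With the rival's output fixed at 55, Bastion's profit is π_B = (382 - (1/2)·55 - (1/2)q_B)q_B - (14q_B + 2q_B²) = (709/2 - (1/2)q_B)q_B - (14q_B + 2q_B²).
∂π_B/∂q_B = 681/2 - 5q_B = 0, so q_B = 681/10.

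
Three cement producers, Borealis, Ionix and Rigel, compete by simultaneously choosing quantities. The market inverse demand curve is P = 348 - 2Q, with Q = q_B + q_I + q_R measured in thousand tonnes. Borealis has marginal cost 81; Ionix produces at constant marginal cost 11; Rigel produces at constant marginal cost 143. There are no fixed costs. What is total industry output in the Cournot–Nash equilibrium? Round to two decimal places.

101.13

Borealis's profit: π_B = (348 - 2Q)q_B - (81q_B). Setting ∂π_B/∂q_B = 0: 267 - 4q_B - 2(q_I + q_R) = 0.
Ionix's profit: π_I = (348 - 2Q)q_I - (11q_I). Setting ∂π_I/∂q_I = 0: 337 - 4q_I - 2(q_B + q_R) = 0.
Rigel's first-order condition: 205 - 4q_R - 2(q_B + q_I) = 0.
Adding the 3 conditions: 809 − 4Q − 4Q = 0, i.e. Q = 809/8.
Back-substituting: q_B = (267 − 809/4)/2 = 259/8, q_I = (337 − 809/4)/2 = 539/8, q_R = (205 − 809/4)/2 = 11/8.
Total output Q = 259/8 + 539/8 + 11/8 = 809/8.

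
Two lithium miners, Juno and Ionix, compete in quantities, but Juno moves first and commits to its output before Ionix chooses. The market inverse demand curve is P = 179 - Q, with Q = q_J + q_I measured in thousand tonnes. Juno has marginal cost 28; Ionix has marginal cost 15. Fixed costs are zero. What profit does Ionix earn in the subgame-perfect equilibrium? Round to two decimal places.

2256.25

Solve by backward induction. Given q_J, the follower Ionix maximises π_I = (179 - q_J - q_I)q_I - 15q_I.
∂π_I/∂q_I = 164 - q_J - 2q_I = 0 gives the reaction function q_I = (164 - q_J)/2.
The leader anticipates this reaction. Substituting into P = 179 - Q gives P = 97 - (1/2)q_J, so π_J = (97 - (1/2)q_J)q_J - 28q_J.
The leader's first-order condition 69 - q_J = 0 yields q_J = 69.
Then q_I = (164 - 69)/2 = 95/2.
Price P = 179 - 233/2 = 125/2.
Ionix's profit: (125/2 - 15)·(95/2) = 2256.2500.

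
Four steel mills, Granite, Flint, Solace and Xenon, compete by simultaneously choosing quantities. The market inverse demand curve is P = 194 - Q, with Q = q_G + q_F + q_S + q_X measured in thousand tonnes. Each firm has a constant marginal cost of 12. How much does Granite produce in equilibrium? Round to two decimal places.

A representative firm's profit is π_i = q_i(194 - Q) - 12q_i.
First-order condition (treating rivals' output as given): 182 - 2q_i - Σ_{j≠i} q_j = 0.
With identical firms every q_j equals q_i, so Σ_{j≠i} q_j = 3q_i and 182 = 5q_i, giving q_i = 182/5.

36.40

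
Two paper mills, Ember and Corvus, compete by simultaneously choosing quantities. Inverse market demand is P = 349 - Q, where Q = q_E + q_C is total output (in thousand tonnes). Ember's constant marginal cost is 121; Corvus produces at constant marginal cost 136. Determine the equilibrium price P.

Ember's profit: π_E = (349 - Q)q_E - (121q_E). Setting ∂π_E/∂q_E = 0: 228 - 2q_E - (q_C) = 0.
Corvus's first-order condition: 213 - 2q_C - (q_E) = 0.
Best responses: q_E = (228 - q_C)/2, q_C = (213 - q_E)/2.
Substituting one into the other gives q_E = 81 and q_C = 66.
Total output Q = 147, so price P = 349 - 147 = 202.

202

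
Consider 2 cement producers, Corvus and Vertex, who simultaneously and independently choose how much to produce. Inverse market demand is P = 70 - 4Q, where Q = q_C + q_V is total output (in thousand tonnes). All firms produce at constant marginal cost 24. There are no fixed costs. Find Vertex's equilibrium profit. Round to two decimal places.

A representative firm's profit is π_i = q_i(70 - 4Q) - 24q_i.
Setting ∂π_i/∂q_i = 0 with rivals' quantities fixed: 46 - 8q_i - 4q_j = 0.
By symmetry each firm produces the same amount; substituting q_j = q_i yields q_i = 46/12 = 23/6.
Price P = 70 - 4·(23/3) = 118/3.
Vertex's profit: (118/3 - 24)·(23/6) = 529/9.

58.78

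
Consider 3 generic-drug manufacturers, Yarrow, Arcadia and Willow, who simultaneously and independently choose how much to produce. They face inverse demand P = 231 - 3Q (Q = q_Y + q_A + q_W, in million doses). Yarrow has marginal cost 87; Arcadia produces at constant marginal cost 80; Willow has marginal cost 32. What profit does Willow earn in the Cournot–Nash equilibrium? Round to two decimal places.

1900.08

Yarrow's profit: π_Y = (231 - 3Q)q_Y - (87q_Y). Setting ∂π_Y/∂q_Y = 0: 144 - 6q_Y - 3(q_A + q_W) = 0.
Arcadia's profit: π_A = (231 - 3Q)q_A - (80q_A). Setting ∂π_A/∂q_A = 0: 151 - 6q_A - 3(q_Y + q_W) = 0.
Willow's first-order condition: 199 - 6q_W - 3(q_Y + q_A) = 0.
Summing all 3 equations gives 494 − 12Q = 0, hence Q = 247/6.
Back-substituting: q_Y = (144 − 247/2)/3 = 41/6, q_A = (151 − 247/2)/3 = 55/6, q_W = (199 − 247/2)/3 = 151/6.
Price P = 231 - 3·(247/6) = 215/2.
Willow's profit: (215/2 - 32)·(151/6) = 1900.0833.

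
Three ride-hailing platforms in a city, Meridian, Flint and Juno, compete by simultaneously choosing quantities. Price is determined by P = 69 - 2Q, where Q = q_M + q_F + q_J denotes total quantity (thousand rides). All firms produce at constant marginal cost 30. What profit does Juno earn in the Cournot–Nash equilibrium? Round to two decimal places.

47.53

Each firm earns π_i = (69 - 2Q)q_i - 30q_i.
Setting ∂π_i/∂q_i = 0 with rivals' quantities fixed: 39 - 4q_i - 2·Σ_{j≠i} q_j = 0.
By symmetry each firm produces the same amount; substituting Σ_{j≠i} q_j = 2q_i yields q_i = 39/8.
Price P = 69 - 2·(117/8) = 159/4.
Juno's profit: (159/4 - 30)·(39/8) = 1521/32.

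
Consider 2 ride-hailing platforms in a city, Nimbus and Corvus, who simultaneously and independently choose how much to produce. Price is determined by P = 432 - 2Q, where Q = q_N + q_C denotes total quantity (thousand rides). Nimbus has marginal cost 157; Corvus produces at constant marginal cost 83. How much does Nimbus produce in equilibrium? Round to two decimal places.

Nimbus's profit: π_N = (432 - 2Q)q_N - (157q_N). Setting ∂π_N/∂q_N = 0: 275 - 4q_N - 2(q_C) = 0.
Corvus's profit: π_C = (432 - 2Q)q_C - (83q_C). Setting ∂π_C/∂q_C = 0: 349 - 4q_C - 2(q_N) = 0.
Rearranging gives the reaction functions q_N = (275 - 2q_C)/4 and q_C = (349 - 2q_N)/4.
Solving the pair: q_N = 67/2, q_C = 141/2.

33.50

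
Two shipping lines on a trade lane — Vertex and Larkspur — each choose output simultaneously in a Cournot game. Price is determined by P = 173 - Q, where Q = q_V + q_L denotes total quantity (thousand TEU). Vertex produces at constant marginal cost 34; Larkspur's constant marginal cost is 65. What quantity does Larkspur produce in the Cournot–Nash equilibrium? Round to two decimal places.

25.67

Vertex's profit: π_V = (173 - Q)q_V - (34q_V). Setting ∂π_V/∂q_V = 0: 139 - 2q_V - (q_L) = 0.
Larkspur's first-order condition: 108 - 2q_L - (q_V) = 0.
So q_V = (139 - q_L)/2 and q_L = (108 - q_V)/2.
Substituting one into the other gives q_V = 170/3 and q_L = 77/3.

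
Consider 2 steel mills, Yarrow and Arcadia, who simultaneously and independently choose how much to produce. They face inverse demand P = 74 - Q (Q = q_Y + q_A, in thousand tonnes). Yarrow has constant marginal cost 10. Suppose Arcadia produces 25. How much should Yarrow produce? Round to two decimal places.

With the rival's output fixed at 25, Yarrow's profit is π_Y = (74 - 25 - q_Y)q_Y - (10q_Y) = (49 - q_Y)q_Y - (10q_Y).
∂π_Y/∂q_Y = 39 - 2q_Y = 0, so q_Y = 39/2.

19.50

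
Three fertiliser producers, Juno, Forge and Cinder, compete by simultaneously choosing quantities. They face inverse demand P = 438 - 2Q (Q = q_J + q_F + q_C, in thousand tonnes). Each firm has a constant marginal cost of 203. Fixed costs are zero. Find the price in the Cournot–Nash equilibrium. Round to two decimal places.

A representative firm's profit is π_i = q_i(438 - 2Q) - 203q_i.
Setting ∂π_i/∂q_i = 0 with rivals' quantities fixed: 235 - 4q_i - 2·Σ_{j≠i} q_j = 0.
With identical firms every q_j equals q_i, so Σ_{j≠i} q_j = 2q_i and 235 = 8q_i, giving q_i = 235/8.
Total output Q = 705/8, so price P = 438 - 2·(705/8) = 1047/4.

261.75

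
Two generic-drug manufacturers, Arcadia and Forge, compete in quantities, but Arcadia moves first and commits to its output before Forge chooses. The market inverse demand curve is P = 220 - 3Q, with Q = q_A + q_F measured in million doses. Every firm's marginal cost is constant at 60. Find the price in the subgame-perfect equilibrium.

The follower Forge best-responds to any q_A: π_F = (220 - 3Q)q_F - 60q_F.
Follower FOC: 160 - 3q_A - 6q_F = 0, so q_F(q_A) = (160 - 3q_A)/6.
Arcadia substitutes q_F(q_A) into its own profit: π_A = q_A(220 - 3q_A - (160 - 3q_A)/2) - 60q_A = (140 - (3/2)q_A)q_A - 60q_A.
Maximising: ∂π_A/∂q_A = 80 - 3q_A = 0, giving q_A = 80/3.
Then q_F = (160 - 3·(80/3))/6 = 40/3.
Total output Q = 40, so price P = 220 - 3·40 = 100.

100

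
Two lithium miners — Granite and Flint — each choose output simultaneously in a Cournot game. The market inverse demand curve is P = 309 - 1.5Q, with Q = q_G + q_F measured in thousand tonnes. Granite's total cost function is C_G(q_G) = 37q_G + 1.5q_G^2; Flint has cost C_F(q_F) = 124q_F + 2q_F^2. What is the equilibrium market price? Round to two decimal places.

Granite's profit: π_G = (309 - 1.5Q)q_G - (37q_G + (3/2)q_G²). Setting ∂π_G/∂q_G = 0: 272 - 6q_G - (3/2)(q_F) = 0.
Flint's first-order condition: 185 - 7q_F - (3/2)(q_G) = 0.
Rearranging gives the reaction functions q_G = (272 - (3/2)q_F)/6 and q_F = (185 - (3/2)q_G)/7.
Substituting one into the other gives q_G = 40.9182 and q_F = 936/53.
Total output Q = 58.5786, so price P = 309 - (3/2)·58.5786 = 221.1321.

221.13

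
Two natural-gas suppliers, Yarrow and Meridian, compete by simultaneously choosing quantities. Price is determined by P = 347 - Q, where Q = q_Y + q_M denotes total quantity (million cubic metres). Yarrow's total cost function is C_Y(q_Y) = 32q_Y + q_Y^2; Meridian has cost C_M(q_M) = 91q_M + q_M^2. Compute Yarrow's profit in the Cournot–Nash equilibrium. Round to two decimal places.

Yarrow's profit: π_Y = (347 - Q)q_Y - (32q_Y + q_Y²). Setting ∂π_Y/∂q_Y = 0: 315 - 4q_Y - (q_M) = 0.
Meridian's profit: π_M = (347 - Q)q_M - (91q_M + q_M²). Setting ∂π_M/∂q_M = 0: 256 - 4q_M - (q_Y) = 0.
Rearranging gives the reaction functions q_Y = (315 - q_M)/4 and q_M = (256 - q_Y)/4.
Solving the pair: q_Y = 1004/15, q_M = 709/15.
Price P = 347 - 571/5 = 1164/5.
Yarrow's profit: (1164/5)·(1004/15) - 32·(1004/15) - (1004/15)² = 8960.1422.

8960.14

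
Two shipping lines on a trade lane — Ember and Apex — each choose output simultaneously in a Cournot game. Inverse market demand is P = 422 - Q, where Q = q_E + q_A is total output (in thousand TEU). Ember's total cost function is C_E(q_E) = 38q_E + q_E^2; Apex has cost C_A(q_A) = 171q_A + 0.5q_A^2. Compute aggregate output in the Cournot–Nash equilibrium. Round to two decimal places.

Ember's profit: π_E = (422 - Q)q_E - (38q_E + q_E²). Setting ∂π_E/∂q_E = 0: 384 - 4q_E - (q_A) = 0.
Apex's first-order condition: 251 - 3q_A - (q_E) = 0.
Rearranging gives the reaction functions q_E = (384 - q_A)/4 and q_A = (251 - q_E)/3.
Solving the pair: q_E = 901/11, q_A = 620/11.
Total output Q = 901/11 + 620/11 = 1521/11.

138.27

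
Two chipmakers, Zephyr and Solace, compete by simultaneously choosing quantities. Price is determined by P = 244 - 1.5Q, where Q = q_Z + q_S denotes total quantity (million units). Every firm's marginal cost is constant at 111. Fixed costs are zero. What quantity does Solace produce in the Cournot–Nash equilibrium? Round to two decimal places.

29.56

Each firm earns π_i = (244 - 1.5Q)q_i - 111q_i.
First-order condition (treating rivals' output as given): 133 - 3q_i - (3/2)q_j = 0.
With identical firms every q_j equals q_i, so q_j = q_i and 133 = (9/2)q_i, giving q_i = 266/9.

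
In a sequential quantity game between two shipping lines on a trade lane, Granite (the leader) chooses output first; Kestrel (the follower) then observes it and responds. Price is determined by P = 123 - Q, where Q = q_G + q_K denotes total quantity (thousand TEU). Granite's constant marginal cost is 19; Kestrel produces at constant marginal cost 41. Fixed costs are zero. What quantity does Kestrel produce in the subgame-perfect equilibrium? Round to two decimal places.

Solve by backward induction. Given q_G, the follower Kestrel maximises π_K = (123 - q_G - q_K)q_K - 41q_K.
∂π_K/∂q_K = 82 - q_G - 2q_K = 0 gives the reaction function q_K = (82 - q_G)/2.
The leader anticipates this reaction. Substituting into P = 123 - Q gives P = 82 - (1/2)q_G, so π_G = (82 - (1/2)q_G)q_G - 19q_G.
The leader's first-order condition 63 - q_G = 0 yields q_G = 63.
Then q_K = (82 - 63)/2 = 19/2.

9.50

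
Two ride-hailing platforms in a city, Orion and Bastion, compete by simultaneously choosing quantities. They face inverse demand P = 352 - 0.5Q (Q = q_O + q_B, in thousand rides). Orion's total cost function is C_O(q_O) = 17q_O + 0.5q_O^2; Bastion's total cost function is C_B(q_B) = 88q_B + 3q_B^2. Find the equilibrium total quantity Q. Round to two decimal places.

Orion's profit: π_O = (352 - 0.5Q)q_O - (17q_O + (1/2)q_O²). Setting ∂π_O/∂q_O = 0: 335 - 2q_O - (1/2)(q_B) = 0.
Bastion's first-order condition: 264 - 7q_B - (1/2)(q_O) = 0.
Rearranging gives the reaction functions q_O = (335 - (1/2)q_B)/2 and q_B = (264 - (1/2)q_O)/7.
Substituting one into the other gives q_O = 160.9455 and q_B = 1442/55.
Total output Q = 160.9455 + 1442/55 = 187.1636.

187.16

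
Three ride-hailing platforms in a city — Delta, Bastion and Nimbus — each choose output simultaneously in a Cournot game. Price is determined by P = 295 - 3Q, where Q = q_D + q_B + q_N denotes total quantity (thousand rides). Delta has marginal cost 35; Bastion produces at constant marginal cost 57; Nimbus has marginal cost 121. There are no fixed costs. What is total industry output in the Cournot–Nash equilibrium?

Delta's profit: π_D = (295 - 3Q)q_D - (35q_D). Setting ∂π_D/∂q_D = 0: 260 - 6q_D - 3(q_B + q_N) = 0.
Bastion's profit: π_B = (295 - 3Q)q_B - (57q_B). Setting ∂π_B/∂q_B = 0: 238 - 6q_B - 3(q_D + q_N) = 0.
Nimbus's profit: π_N = (295 - 3Q)q_N - (121q_N). Setting ∂π_N/∂q_N = 0: 174 - 6q_N - 3(q_D + q_B) = 0.
Adding the 3 first-order conditions: 672 − 12Q = 0, so Q = 56.
Back-substituting: q_D = (260 − 168)/3 = 92/3, q_B = (238 − 168)/3 = 70/3, q_N = (174 − 168)/3 = 2.
Total output Q = 92/3 + 70/3 + 2 = 56.

56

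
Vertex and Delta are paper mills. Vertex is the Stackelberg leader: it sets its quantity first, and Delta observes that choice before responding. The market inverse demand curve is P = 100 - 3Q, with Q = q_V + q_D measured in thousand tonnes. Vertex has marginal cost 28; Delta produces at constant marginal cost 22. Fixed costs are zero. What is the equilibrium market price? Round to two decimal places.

44.50

Solve by backward induction. Given q_V, the follower Delta maximises π_D = (100 - 3q_V - 3q_D)q_D - 22q_D.
Follower FOC: 78 - 3q_V - 6q_D = 0, so q_D(q_V) = (78 - 3q_V)/6.
The leader anticipates this reaction. Substituting into P = 100 - 3Q gives P = 61 - (3/2)q_V, so π_V = (61 - (3/2)q_V)q_V - 28q_V.
Leader FOC: 33 - 3q_V = 0, so q_V = 11.
Then q_D = (78 - 3·11)/6 = 15/2.
Total output Q = 37/2, so price P = 100 - 3·(37/2) = 89/2.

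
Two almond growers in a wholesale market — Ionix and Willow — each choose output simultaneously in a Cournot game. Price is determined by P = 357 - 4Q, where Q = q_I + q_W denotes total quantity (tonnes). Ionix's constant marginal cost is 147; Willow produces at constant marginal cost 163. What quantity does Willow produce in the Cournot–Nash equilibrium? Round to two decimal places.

Ionix's profit: π_I = (357 - 4Q)q_I - (147q_I). Setting ∂π_I/∂q_I = 0: 210 - 8q_I - 4(q_W) = 0.
Willow's first-order condition: 194 - 8q_W - 4(q_I) = 0.
Best responses: q_I = (210 - 4q_W)/8, q_W = (194 - 4q_I)/8.
Solving the pair: q_I = 113/6, q_W = 89/6.

14.83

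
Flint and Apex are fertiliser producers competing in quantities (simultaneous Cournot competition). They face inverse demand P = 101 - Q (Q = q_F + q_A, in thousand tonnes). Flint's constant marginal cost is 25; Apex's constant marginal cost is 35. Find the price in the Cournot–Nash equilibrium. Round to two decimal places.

53.67

Flint's profit: π_F = (101 - Q)q_F - (25q_F). Setting ∂π_F/∂q_F = 0: 76 - 2q_F - (q_A) = 0.
Apex's first-order condition: 66 - 2q_A - (q_F) = 0.
Best responses: q_F = (76 - q_A)/2, q_A = (66 - q_F)/2.
Solving the pair: q_F = 86/3, q_A = 56/3.
Total output Q = 142/3, so price P = 101 - 142/3 = 161/3.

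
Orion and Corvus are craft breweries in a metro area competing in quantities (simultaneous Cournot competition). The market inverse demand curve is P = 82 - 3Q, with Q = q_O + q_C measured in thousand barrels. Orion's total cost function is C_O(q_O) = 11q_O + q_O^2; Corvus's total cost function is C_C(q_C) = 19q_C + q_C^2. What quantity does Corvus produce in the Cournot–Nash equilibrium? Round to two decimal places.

Orion's profit: π_O = (82 - 3Q)q_O - (11q_O + q_O²). Setting ∂π_O/∂q_O = 0: 71 - 8q_O - 3(q_C) = 0.
Corvus's first-order condition: 63 - 8q_C - 3(q_O) = 0.
So q_O = (71 - 3q_C)/8 and q_C = (63 - 3q_O)/8.
Substituting one into the other gives q_O = 379/55 and q_C = 291/55.

5.29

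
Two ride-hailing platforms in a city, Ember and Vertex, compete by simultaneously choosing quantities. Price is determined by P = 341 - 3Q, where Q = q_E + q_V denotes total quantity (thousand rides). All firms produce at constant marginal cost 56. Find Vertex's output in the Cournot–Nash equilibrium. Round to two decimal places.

A representative firm's profit is π_i = q_i(341 - 3Q) - 56q_i.
First-order condition (treating rivals' output as given): 285 - 6q_i - 3q_j = 0.
By symmetry each firm produces the same amount; substituting q_j = q_i yields q_i = 285/9 = 95/3.

31.67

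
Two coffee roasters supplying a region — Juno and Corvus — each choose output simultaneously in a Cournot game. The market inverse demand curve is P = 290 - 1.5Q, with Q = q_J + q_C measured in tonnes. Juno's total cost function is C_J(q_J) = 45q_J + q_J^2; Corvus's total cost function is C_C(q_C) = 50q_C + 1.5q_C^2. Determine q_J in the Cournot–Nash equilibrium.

Juno's profit: π_J = (290 - 1.5Q)q_J - (45q_J + q_J²). Setting ∂π_J/∂q_J = 0: 245 - 5q_J - (3/2)(q_C) = 0.
Corvus's first-order condition: 240 - 6q_C - (3/2)(q_J) = 0.
Rearranging gives the reaction functions q_J = (245 - (3/2)q_C)/5 and q_C = (240 - (3/2)q_J)/6.
Substituting one into the other gives q_J = 40 and q_C = 30.

40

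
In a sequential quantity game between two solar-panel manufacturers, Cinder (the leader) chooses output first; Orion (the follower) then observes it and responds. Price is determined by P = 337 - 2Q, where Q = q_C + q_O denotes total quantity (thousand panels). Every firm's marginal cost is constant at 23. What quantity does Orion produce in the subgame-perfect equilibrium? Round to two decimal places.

The follower Orion best-responds to any q_C: π_O = (337 - 2Q)q_O - 23q_O.
Setting the follower's marginal profit to zero, 314 - 2q_C - 4q_O = 0, i.e. q_O = (314 - 2q_C)/4.
The leader anticipates this reaction. Substituting into P = 337 - 2Q gives P = 180 - q_C, so π_C = (180 - q_C)q_C - 23q_C.
The leader's first-order condition 157 - 2q_C = 0 yields q_C = 157/2.
Then q_O = (314 - 2·(157/2))/4 = 157/4.

39.25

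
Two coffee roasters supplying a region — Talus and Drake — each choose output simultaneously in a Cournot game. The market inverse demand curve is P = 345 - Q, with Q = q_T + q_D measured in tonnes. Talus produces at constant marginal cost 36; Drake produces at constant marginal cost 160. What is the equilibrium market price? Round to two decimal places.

Talus's profit: π_T = (345 - Q)q_T - (36q_T). Setting ∂π_T/∂q_T = 0: 309 - 2q_T - (q_D) = 0.
Drake's profit: π_D = (345 - Q)q_D - (160q_D). Setting ∂π_D/∂q_D = 0: 185 - 2q_D - (q_T) = 0.
Best responses: q_T = (309 - q_D)/2, q_D = (185 - q_T)/2.
Solving the pair: q_T = 433/3, q_D = 61/3.
Total output Q = 494/3, so price P = 345 - 494/3 = 541/3.

180.33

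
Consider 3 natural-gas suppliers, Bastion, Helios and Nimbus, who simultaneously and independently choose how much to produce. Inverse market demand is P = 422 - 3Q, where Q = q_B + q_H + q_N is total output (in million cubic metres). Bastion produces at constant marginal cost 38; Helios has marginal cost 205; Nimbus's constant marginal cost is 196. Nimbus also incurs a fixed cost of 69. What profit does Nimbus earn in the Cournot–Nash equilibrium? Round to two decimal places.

54.52

Bastion's profit: π_B = (422 - 3Q)q_B - (38q_B). Setting ∂π_B/∂q_B = 0: 384 - 6q_B - 3(q_H + q_N) = 0.
Helios's first-order condition: 217 - 6q_H - 3(q_B + q_N) = 0.
Nimbus's profit: π_N = (422 - 3Q)q_N - (196q_N). Setting ∂π_N/∂q_N = 0: 226 - 6q_N - 3(q_B + q_H) = 0.
Adding the 3 conditions: 827 − 6Q − 6Q = 0, i.e. Q = 827/12.
Back-substituting: q_B = (384 − 827/4)/3 = 709/12, q_H = (217 − 827/4)/3 = 41/12, q_N = (226 − 827/4)/3 = 77/12.
Price P = 422 - 3·(827/12) = 861/4.
Nimbus's profit: (861/4 - 196)·(77/12) - 69 = 54.5208.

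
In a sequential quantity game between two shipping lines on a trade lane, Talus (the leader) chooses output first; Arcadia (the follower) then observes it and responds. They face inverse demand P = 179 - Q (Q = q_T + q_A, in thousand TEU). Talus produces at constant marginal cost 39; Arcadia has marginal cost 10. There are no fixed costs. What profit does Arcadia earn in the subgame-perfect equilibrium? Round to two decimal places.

3220.56

Solve by backward induction. Given q_T, the follower Arcadia maximises π_A = (179 - q_T - q_A)q_A - 10q_A.
Follower FOC: 169 - q_T - 2q_A = 0, so q_A(q_T) = (169 - q_T)/2.
The leader anticipates this reaction. Substituting into P = 179 - Q gives P = 189/2 - (1/2)q_T, so π_T = (189/2 - (1/2)q_T)q_T - 39q_T.
Maximising: ∂π_T/∂q_T = 111/2 - q_T = 0, giving q_T = 111/2.
Then q_A = (169 - 111/2)/2 = 227/4.
Price P = 179 - 449/4 = 267/4.
Arcadia's profit: (267/4 - 10)·(227/4) = 3220.5625.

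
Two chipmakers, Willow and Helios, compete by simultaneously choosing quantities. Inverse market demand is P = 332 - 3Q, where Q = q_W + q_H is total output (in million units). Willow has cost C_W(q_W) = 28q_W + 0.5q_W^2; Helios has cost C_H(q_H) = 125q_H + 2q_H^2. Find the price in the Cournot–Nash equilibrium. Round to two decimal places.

186.62

Willow's profit: π_W = (332 - 3Q)q_W - (28q_W + (1/2)q_W²). Setting ∂π_W/∂q_W = 0: 304 - 7q_W - 3(q_H) = 0.
Helios's profit: π_H = (332 - 3Q)q_H - (125q_H + 2q_H²). Setting ∂π_H/∂q_H = 0: 207 - 10q_H - 3(q_W) = 0.
So q_W = (304 - 3q_H)/7 and q_H = (207 - 3q_W)/10.
Solving the pair: q_W = 39.6557, q_H = 537/61.
Total output Q = 48.4590, so price P = 332 - 3·48.4590 = 186.6230.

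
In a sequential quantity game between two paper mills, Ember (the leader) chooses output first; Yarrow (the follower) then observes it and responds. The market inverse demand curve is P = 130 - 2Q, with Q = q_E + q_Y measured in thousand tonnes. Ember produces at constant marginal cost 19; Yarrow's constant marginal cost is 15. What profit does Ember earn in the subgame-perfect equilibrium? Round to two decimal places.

Solve by backward induction. Given q_E, the follower Yarrow maximises π_Y = (130 - 2q_E - 2q_Y)q_Y - 15q_Y.
Follower FOC: 115 - 2q_E - 4q_Y = 0, so q_Y(q_E) = (115 - 2q_E)/4.
The leader anticipates this reaction. Substituting into P = 130 - 2Q gives P = 145/2 - q_E, so π_E = (145/2 - q_E)q_E - 19q_E.
The leader's first-order condition 107/2 - 2q_E = 0 yields q_E = 107/4.
Then q_Y = (115 - 2·(107/4))/4 = 123/8.
Price P = 130 - 2·(337/8) = 183/4.
Ember's profit: (183/4 - 19)·(107/4) = 715.5625.

715.56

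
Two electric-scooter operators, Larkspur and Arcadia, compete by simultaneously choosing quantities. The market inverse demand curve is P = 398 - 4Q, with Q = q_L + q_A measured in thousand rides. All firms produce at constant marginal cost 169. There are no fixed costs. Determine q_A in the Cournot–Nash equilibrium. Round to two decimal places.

A representative firm's profit is π_i = q_i(398 - 4Q) - 169q_i.
Setting ∂π_i/∂q_i = 0 with rivals' quantities fixed: 229 - 8q_i - 4q_j = 0.
By symmetry each firm produces the same amount; substituting q_j = q_i yields q_i = 229/12.

19.08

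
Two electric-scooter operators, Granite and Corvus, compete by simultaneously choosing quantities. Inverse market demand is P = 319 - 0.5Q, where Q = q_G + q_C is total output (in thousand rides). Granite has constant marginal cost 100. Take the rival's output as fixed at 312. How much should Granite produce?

With the rival's output fixed at 312, Granite's profit is π_G = (319 - (1/2)·312 - (1/2)q_G)q_G - (100q_G) = (163 - (1/2)q_G)q_G - (100q_G).
∂π_G/∂q_G = 63 - q_G = 0, so q_G = 63.

63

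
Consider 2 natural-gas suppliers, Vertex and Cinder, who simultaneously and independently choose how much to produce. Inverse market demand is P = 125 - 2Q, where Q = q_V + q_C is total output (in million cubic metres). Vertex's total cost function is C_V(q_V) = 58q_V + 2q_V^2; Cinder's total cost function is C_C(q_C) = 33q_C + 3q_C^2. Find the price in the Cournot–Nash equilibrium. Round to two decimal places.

Vertex's profit: π_V = (125 - 2Q)q_V - (58q_V + 2q_V²). Setting ∂π_V/∂q_V = 0: 67 - 8q_V - 2(q_C) = 0.
Cinder's first-order condition: 92 - 10q_C - 2(q_V) = 0.
So q_V = (67 - 2q_C)/8 and q_C = (92 - 2q_V)/10.
Substituting one into the other gives q_V = 243/38 and q_C = 301/38.
Total output Q = 272/19, so price P = 125 - 2·(272/19) = 1831/19.

96.37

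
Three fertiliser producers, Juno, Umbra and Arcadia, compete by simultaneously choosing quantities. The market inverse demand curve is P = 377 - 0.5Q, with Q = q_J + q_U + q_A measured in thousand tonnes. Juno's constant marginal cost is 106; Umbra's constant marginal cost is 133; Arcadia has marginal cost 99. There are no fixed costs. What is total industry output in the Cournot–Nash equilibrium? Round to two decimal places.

396.50

Juno's profit: π_J = (377 - 0.5Q)q_J - (106q_J). Setting ∂π_J/∂q_J = 0: 271 - q_J - (1/2)(q_U + q_A) = 0.
Umbra's first-order condition: 244 - q_U - (1/2)(q_J + q_A) = 0.
Arcadia's profit: π_A = (377 - 0.5Q)q_A - (99q_A). Setting ∂π_A/∂q_A = 0: 278 - q_A - (1/2)(q_J + q_U) = 0.
Adding the 3 conditions: 793 − Q − Q = 0, i.e. Q = 793/2.
Back-substituting: q_J = (271 − 793/4)/(1/2) = 291/2, q_U = (244 − 793/4)/(1/2) = 183/2, q_A = (278 − 793/4)/(1/2) = 319/2.
Total output Q = 291/2 + 183/2 + 319/2 = 793/2.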